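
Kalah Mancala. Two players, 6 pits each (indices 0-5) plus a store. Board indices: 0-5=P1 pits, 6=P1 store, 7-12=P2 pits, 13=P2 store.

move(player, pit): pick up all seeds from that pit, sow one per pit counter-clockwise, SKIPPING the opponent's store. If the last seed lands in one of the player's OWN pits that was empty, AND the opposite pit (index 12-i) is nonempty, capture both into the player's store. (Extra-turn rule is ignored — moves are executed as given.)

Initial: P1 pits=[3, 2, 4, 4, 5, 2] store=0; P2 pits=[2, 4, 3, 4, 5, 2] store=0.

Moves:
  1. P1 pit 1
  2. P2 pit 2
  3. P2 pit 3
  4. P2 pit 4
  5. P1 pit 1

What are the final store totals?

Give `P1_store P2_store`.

Move 1: P1 pit1 -> P1=[3,0,5,5,5,2](0) P2=[2,4,3,4,5,2](0)
Move 2: P2 pit2 -> P1=[3,0,5,5,5,2](0) P2=[2,4,0,5,6,3](0)
Move 3: P2 pit3 -> P1=[4,1,5,5,5,2](0) P2=[2,4,0,0,7,4](1)
Move 4: P2 pit4 -> P1=[5,2,6,6,6,2](0) P2=[2,4,0,0,0,5](2)
Move 5: P1 pit1 -> P1=[5,0,7,7,6,2](0) P2=[2,4,0,0,0,5](2)

Answer: 0 2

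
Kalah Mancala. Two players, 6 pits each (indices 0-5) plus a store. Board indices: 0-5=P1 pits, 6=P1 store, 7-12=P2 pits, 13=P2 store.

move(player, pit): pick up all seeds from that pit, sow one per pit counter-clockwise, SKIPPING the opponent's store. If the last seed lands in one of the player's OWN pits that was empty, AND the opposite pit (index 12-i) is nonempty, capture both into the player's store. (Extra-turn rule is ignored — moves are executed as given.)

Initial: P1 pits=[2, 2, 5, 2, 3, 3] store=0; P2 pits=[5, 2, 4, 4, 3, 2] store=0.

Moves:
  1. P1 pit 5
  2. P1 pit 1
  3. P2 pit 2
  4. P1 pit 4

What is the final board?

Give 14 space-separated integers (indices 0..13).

Answer: 2 0 6 3 0 1 2 7 3 0 5 4 3 1

Derivation:
Move 1: P1 pit5 -> P1=[2,2,5,2,3,0](1) P2=[6,3,4,4,3,2](0)
Move 2: P1 pit1 -> P1=[2,0,6,3,3,0](1) P2=[6,3,4,4,3,2](0)
Move 3: P2 pit2 -> P1=[2,0,6,3,3,0](1) P2=[6,3,0,5,4,3](1)
Move 4: P1 pit4 -> P1=[2,0,6,3,0,1](2) P2=[7,3,0,5,4,3](1)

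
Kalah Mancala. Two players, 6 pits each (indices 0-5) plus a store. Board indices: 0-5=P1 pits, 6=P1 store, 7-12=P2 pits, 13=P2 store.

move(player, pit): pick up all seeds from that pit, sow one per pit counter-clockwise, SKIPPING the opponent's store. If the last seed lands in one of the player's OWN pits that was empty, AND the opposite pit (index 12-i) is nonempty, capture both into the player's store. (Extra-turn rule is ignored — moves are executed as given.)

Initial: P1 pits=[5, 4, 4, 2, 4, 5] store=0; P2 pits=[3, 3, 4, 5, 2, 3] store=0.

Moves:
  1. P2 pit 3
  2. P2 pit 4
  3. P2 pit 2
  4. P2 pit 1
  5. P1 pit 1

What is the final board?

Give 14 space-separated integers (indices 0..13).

Answer: 7 0 5 3 5 6 1 3 0 1 2 2 6 3

Derivation:
Move 1: P2 pit3 -> P1=[6,5,4,2,4,5](0) P2=[3,3,4,0,3,4](1)
Move 2: P2 pit4 -> P1=[7,5,4,2,4,5](0) P2=[3,3,4,0,0,5](2)
Move 3: P2 pit2 -> P1=[7,5,4,2,4,5](0) P2=[3,3,0,1,1,6](3)
Move 4: P2 pit1 -> P1=[7,5,4,2,4,5](0) P2=[3,0,1,2,2,6](3)
Move 5: P1 pit1 -> P1=[7,0,5,3,5,6](1) P2=[3,0,1,2,2,6](3)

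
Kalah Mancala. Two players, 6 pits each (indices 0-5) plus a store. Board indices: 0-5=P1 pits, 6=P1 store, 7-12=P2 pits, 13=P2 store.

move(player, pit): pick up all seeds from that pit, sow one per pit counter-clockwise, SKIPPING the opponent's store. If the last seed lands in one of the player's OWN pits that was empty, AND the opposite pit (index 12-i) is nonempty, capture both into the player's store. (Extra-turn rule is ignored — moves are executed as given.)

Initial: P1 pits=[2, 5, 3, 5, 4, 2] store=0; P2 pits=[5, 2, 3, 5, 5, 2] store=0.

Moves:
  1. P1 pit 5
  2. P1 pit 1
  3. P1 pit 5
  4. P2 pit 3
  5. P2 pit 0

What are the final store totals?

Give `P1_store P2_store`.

Move 1: P1 pit5 -> P1=[2,5,3,5,4,0](1) P2=[6,2,3,5,5,2](0)
Move 2: P1 pit1 -> P1=[2,0,4,6,5,1](2) P2=[6,2,3,5,5,2](0)
Move 3: P1 pit5 -> P1=[2,0,4,6,5,0](3) P2=[6,2,3,5,5,2](0)
Move 4: P2 pit3 -> P1=[3,1,4,6,5,0](3) P2=[6,2,3,0,6,3](1)
Move 5: P2 pit0 -> P1=[3,1,4,6,5,0](3) P2=[0,3,4,1,7,4](2)

Answer: 3 2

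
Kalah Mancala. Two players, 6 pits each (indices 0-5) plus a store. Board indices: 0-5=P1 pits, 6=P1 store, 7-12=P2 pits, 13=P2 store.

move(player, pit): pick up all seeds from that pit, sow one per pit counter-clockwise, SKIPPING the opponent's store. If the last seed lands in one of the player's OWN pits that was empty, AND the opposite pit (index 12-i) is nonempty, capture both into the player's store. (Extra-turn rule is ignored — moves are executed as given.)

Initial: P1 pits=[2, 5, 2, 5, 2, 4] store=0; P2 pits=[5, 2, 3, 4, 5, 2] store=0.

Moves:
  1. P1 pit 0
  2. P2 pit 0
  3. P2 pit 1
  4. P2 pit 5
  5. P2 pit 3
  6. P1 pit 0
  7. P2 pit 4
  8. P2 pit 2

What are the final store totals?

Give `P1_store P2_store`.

Answer: 0 4

Derivation:
Move 1: P1 pit0 -> P1=[0,6,3,5,2,4](0) P2=[5,2,3,4,5,2](0)
Move 2: P2 pit0 -> P1=[0,6,3,5,2,4](0) P2=[0,3,4,5,6,3](0)
Move 3: P2 pit1 -> P1=[0,6,3,5,2,4](0) P2=[0,0,5,6,7,3](0)
Move 4: P2 pit5 -> P1=[1,7,3,5,2,4](0) P2=[0,0,5,6,7,0](1)
Move 5: P2 pit3 -> P1=[2,8,4,5,2,4](0) P2=[0,0,5,0,8,1](2)
Move 6: P1 pit0 -> P1=[0,9,5,5,2,4](0) P2=[0,0,5,0,8,1](2)
Move 7: P2 pit4 -> P1=[1,10,6,6,3,5](0) P2=[0,0,5,0,0,2](3)
Move 8: P2 pit2 -> P1=[2,10,6,6,3,5](0) P2=[0,0,0,1,1,3](4)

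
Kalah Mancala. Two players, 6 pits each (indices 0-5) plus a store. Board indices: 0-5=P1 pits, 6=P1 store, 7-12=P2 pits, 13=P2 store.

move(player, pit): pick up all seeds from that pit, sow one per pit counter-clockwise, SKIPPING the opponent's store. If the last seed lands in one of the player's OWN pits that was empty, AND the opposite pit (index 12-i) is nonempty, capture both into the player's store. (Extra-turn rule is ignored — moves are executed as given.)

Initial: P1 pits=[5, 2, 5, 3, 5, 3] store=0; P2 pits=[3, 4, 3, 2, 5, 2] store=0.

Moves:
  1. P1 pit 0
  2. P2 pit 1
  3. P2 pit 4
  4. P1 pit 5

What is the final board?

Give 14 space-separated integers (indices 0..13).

Answer: 1 4 7 5 6 0 1 4 1 5 3 0 4 1

Derivation:
Move 1: P1 pit0 -> P1=[0,3,6,4,6,4](0) P2=[3,4,3,2,5,2](0)
Move 2: P2 pit1 -> P1=[0,3,6,4,6,4](0) P2=[3,0,4,3,6,3](0)
Move 3: P2 pit4 -> P1=[1,4,7,5,6,4](0) P2=[3,0,4,3,0,4](1)
Move 4: P1 pit5 -> P1=[1,4,7,5,6,0](1) P2=[4,1,5,3,0,4](1)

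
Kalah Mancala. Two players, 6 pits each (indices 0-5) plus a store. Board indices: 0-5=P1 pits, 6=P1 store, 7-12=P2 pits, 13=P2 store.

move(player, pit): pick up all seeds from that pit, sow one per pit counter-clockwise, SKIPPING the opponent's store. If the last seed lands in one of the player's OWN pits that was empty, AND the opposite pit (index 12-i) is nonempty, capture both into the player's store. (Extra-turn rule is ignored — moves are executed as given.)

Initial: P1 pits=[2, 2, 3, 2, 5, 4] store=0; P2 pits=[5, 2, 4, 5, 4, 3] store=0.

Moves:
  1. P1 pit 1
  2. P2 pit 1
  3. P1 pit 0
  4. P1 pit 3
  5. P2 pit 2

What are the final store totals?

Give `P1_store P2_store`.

Answer: 1 1

Derivation:
Move 1: P1 pit1 -> P1=[2,0,4,3,5,4](0) P2=[5,2,4,5,4,3](0)
Move 2: P2 pit1 -> P1=[2,0,4,3,5,4](0) P2=[5,0,5,6,4,3](0)
Move 3: P1 pit0 -> P1=[0,1,5,3,5,4](0) P2=[5,0,5,6,4,3](0)
Move 4: P1 pit3 -> P1=[0,1,5,0,6,5](1) P2=[5,0,5,6,4,3](0)
Move 5: P2 pit2 -> P1=[1,1,5,0,6,5](1) P2=[5,0,0,7,5,4](1)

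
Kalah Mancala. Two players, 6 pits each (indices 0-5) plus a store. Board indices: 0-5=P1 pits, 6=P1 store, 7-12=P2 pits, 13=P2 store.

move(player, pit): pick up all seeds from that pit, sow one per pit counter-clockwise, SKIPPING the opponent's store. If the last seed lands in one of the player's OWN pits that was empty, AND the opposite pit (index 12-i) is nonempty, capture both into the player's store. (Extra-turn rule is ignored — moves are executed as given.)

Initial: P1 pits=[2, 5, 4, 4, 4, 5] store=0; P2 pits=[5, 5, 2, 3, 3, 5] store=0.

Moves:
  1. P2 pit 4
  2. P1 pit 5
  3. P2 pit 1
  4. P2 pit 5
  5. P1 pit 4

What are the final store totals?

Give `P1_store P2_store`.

Answer: 2 3

Derivation:
Move 1: P2 pit4 -> P1=[3,5,4,4,4,5](0) P2=[5,5,2,3,0,6](1)
Move 2: P1 pit5 -> P1=[3,5,4,4,4,0](1) P2=[6,6,3,4,0,6](1)
Move 3: P2 pit1 -> P1=[4,5,4,4,4,0](1) P2=[6,0,4,5,1,7](2)
Move 4: P2 pit5 -> P1=[5,6,5,5,5,1](1) P2=[6,0,4,5,1,0](3)
Move 5: P1 pit4 -> P1=[5,6,5,5,0,2](2) P2=[7,1,5,5,1,0](3)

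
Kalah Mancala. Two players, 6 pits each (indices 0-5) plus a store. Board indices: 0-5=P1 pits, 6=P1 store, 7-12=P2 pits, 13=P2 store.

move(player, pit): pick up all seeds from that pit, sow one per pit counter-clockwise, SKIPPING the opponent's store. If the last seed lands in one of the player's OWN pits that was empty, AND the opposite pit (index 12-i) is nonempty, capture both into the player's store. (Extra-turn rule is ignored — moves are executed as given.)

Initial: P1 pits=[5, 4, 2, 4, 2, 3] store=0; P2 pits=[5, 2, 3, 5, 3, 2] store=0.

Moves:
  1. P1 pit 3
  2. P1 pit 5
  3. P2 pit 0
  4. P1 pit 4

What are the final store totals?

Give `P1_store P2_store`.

Answer: 3 1

Derivation:
Move 1: P1 pit3 -> P1=[5,4,2,0,3,4](1) P2=[6,2,3,5,3,2](0)
Move 2: P1 pit5 -> P1=[5,4,2,0,3,0](2) P2=[7,3,4,5,3,2](0)
Move 3: P2 pit0 -> P1=[6,4,2,0,3,0](2) P2=[0,4,5,6,4,3](1)
Move 4: P1 pit4 -> P1=[6,4,2,0,0,1](3) P2=[1,4,5,6,4,3](1)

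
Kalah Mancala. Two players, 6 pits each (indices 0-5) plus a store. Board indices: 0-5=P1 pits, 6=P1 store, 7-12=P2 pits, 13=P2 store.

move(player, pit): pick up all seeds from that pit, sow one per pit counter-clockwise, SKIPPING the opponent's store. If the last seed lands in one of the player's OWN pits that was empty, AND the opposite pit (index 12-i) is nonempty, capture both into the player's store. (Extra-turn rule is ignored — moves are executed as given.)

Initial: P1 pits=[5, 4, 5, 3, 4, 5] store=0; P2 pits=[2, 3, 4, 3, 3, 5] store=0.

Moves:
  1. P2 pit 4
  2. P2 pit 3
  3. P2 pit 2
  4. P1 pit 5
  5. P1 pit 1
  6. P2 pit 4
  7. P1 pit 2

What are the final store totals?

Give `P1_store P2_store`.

Move 1: P2 pit4 -> P1=[6,4,5,3,4,5](0) P2=[2,3,4,3,0,6](1)
Move 2: P2 pit3 -> P1=[6,4,5,3,4,5](0) P2=[2,3,4,0,1,7](2)
Move 3: P2 pit2 -> P1=[6,4,5,3,4,5](0) P2=[2,3,0,1,2,8](3)
Move 4: P1 pit5 -> P1=[6,4,5,3,4,0](1) P2=[3,4,1,2,2,8](3)
Move 5: P1 pit1 -> P1=[6,0,6,4,5,0](5) P2=[0,4,1,2,2,8](3)
Move 6: P2 pit4 -> P1=[6,0,6,4,5,0](5) P2=[0,4,1,2,0,9](4)
Move 7: P1 pit2 -> P1=[6,0,0,5,6,1](6) P2=[1,5,1,2,0,9](4)

Answer: 6 4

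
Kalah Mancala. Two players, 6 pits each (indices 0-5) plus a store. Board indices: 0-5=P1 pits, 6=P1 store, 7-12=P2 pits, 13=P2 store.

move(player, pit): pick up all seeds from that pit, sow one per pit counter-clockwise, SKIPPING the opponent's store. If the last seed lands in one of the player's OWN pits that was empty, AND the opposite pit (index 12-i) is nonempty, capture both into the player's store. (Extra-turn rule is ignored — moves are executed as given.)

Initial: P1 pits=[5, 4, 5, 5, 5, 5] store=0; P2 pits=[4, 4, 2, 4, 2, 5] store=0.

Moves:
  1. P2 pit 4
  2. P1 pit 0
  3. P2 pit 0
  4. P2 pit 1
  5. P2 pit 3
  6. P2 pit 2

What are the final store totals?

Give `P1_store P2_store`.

Move 1: P2 pit4 -> P1=[5,4,5,5,5,5](0) P2=[4,4,2,4,0,6](1)
Move 2: P1 pit0 -> P1=[0,5,6,6,6,6](0) P2=[4,4,2,4,0,6](1)
Move 3: P2 pit0 -> P1=[0,0,6,6,6,6](0) P2=[0,5,3,5,0,6](7)
Move 4: P2 pit1 -> P1=[0,0,6,6,6,6](0) P2=[0,0,4,6,1,7](8)
Move 5: P2 pit3 -> P1=[1,1,7,6,6,6](0) P2=[0,0,4,0,2,8](9)
Move 6: P2 pit2 -> P1=[1,1,7,6,6,6](0) P2=[0,0,0,1,3,9](10)

Answer: 0 10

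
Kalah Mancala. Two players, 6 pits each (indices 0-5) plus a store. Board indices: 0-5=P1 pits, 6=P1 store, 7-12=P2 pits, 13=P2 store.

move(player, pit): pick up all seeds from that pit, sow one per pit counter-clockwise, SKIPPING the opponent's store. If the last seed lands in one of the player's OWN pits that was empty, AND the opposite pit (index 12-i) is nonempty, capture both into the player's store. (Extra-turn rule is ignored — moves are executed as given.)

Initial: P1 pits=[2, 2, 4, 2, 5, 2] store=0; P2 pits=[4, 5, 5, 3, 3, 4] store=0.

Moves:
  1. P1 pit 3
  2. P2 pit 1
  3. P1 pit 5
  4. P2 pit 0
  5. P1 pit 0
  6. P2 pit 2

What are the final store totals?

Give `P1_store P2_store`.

Answer: 1 2

Derivation:
Move 1: P1 pit3 -> P1=[2,2,4,0,6,3](0) P2=[4,5,5,3,3,4](0)
Move 2: P2 pit1 -> P1=[2,2,4,0,6,3](0) P2=[4,0,6,4,4,5](1)
Move 3: P1 pit5 -> P1=[2,2,4,0,6,0](1) P2=[5,1,6,4,4,5](1)
Move 4: P2 pit0 -> P1=[2,2,4,0,6,0](1) P2=[0,2,7,5,5,6](1)
Move 5: P1 pit0 -> P1=[0,3,5,0,6,0](1) P2=[0,2,7,5,5,6](1)
Move 6: P2 pit2 -> P1=[1,4,6,0,6,0](1) P2=[0,2,0,6,6,7](2)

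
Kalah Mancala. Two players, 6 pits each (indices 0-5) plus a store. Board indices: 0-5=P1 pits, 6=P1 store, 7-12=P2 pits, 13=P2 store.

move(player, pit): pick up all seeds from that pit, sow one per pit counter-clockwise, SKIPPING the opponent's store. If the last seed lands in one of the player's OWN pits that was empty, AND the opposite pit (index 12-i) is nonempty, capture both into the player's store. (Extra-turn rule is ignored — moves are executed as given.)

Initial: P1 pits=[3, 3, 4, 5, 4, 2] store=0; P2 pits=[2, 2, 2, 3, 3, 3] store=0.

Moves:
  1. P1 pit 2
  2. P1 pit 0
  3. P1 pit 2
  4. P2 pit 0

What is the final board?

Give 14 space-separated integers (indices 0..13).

Answer: 0 4 0 8 5 3 1 0 3 3 3 3 3 0

Derivation:
Move 1: P1 pit2 -> P1=[3,3,0,6,5,3](1) P2=[2,2,2,3,3,3](0)
Move 2: P1 pit0 -> P1=[0,4,1,7,5,3](1) P2=[2,2,2,3,3,3](0)
Move 3: P1 pit2 -> P1=[0,4,0,8,5,3](1) P2=[2,2,2,3,3,3](0)
Move 4: P2 pit0 -> P1=[0,4,0,8,5,3](1) P2=[0,3,3,3,3,3](0)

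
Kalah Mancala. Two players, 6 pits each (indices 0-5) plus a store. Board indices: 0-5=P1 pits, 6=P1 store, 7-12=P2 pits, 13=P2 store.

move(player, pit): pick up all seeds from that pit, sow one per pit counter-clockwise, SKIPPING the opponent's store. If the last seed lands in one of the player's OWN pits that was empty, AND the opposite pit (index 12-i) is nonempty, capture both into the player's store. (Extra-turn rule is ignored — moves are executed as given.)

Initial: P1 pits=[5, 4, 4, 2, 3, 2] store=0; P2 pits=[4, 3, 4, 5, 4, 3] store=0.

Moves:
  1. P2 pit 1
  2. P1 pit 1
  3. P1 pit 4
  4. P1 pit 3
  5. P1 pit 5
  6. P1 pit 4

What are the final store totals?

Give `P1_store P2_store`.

Answer: 10 0

Derivation:
Move 1: P2 pit1 -> P1=[5,4,4,2,3,2](0) P2=[4,0,5,6,5,3](0)
Move 2: P1 pit1 -> P1=[5,0,5,3,4,3](0) P2=[4,0,5,6,5,3](0)
Move 3: P1 pit4 -> P1=[5,0,5,3,0,4](1) P2=[5,1,5,6,5,3](0)
Move 4: P1 pit3 -> P1=[5,0,5,0,1,5](2) P2=[5,1,5,6,5,3](0)
Move 5: P1 pit5 -> P1=[5,0,5,0,1,0](3) P2=[6,2,6,7,5,3](0)
Move 6: P1 pit4 -> P1=[5,0,5,0,0,0](10) P2=[0,2,6,7,5,3](0)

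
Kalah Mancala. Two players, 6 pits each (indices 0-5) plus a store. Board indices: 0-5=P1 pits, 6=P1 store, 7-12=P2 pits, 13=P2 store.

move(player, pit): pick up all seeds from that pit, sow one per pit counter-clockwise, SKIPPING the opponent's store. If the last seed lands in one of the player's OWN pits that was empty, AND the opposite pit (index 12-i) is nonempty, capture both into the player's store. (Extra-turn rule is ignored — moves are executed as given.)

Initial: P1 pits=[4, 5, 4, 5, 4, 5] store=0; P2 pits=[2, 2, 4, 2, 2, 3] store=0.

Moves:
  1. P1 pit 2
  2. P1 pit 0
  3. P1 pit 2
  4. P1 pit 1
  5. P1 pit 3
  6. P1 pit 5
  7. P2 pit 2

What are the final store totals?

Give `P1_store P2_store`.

Answer: 10 1

Derivation:
Move 1: P1 pit2 -> P1=[4,5,0,6,5,6](1) P2=[2,2,4,2,2,3](0)
Move 2: P1 pit0 -> P1=[0,6,1,7,6,6](1) P2=[2,2,4,2,2,3](0)
Move 3: P1 pit2 -> P1=[0,6,0,8,6,6](1) P2=[2,2,4,2,2,3](0)
Move 4: P1 pit1 -> P1=[0,0,1,9,7,7](2) P2=[3,2,4,2,2,3](0)
Move 5: P1 pit3 -> P1=[0,0,1,0,8,8](3) P2=[4,3,5,3,3,4](0)
Move 6: P1 pit5 -> P1=[0,0,1,0,8,0](10) P2=[5,4,6,4,4,0](0)
Move 7: P2 pit2 -> P1=[1,1,1,0,8,0](10) P2=[5,4,0,5,5,1](1)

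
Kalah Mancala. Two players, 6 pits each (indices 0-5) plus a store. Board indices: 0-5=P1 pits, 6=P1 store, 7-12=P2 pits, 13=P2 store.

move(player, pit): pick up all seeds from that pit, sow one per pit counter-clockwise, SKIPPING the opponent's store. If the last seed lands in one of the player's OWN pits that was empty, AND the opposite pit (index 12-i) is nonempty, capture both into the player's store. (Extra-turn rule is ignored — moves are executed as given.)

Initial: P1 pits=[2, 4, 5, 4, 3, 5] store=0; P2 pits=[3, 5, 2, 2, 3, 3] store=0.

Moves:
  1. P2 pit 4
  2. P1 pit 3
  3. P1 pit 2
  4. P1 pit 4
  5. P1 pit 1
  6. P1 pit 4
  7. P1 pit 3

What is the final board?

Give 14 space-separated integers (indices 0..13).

Move 1: P2 pit4 -> P1=[3,4,5,4,3,5](0) P2=[3,5,2,2,0,4](1)
Move 2: P1 pit3 -> P1=[3,4,5,0,4,6](1) P2=[4,5,2,2,0,4](1)
Move 3: P1 pit2 -> P1=[3,4,0,1,5,7](2) P2=[5,5,2,2,0,4](1)
Move 4: P1 pit4 -> P1=[3,4,0,1,0,8](3) P2=[6,6,3,2,0,4](1)
Move 5: P1 pit1 -> P1=[3,0,1,2,1,9](3) P2=[6,6,3,2,0,4](1)
Move 6: P1 pit4 -> P1=[3,0,1,2,0,10](3) P2=[6,6,3,2,0,4](1)
Move 7: P1 pit3 -> P1=[3,0,1,0,1,11](3) P2=[6,6,3,2,0,4](1)

Answer: 3 0 1 0 1 11 3 6 6 3 2 0 4 1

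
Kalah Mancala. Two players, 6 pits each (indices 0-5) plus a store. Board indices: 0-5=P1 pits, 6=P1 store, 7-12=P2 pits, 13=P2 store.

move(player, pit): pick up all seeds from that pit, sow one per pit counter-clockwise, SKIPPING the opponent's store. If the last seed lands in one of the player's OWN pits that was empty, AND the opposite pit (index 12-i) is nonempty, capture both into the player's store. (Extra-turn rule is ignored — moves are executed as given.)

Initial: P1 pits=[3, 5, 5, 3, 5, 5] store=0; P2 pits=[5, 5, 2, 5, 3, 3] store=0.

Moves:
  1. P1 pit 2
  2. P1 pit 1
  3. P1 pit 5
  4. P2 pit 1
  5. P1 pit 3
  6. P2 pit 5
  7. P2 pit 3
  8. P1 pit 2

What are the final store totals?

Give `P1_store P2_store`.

Answer: 4 3

Derivation:
Move 1: P1 pit2 -> P1=[3,5,0,4,6,6](1) P2=[6,5,2,5,3,3](0)
Move 2: P1 pit1 -> P1=[3,0,1,5,7,7](2) P2=[6,5,2,5,3,3](0)
Move 3: P1 pit5 -> P1=[3,0,1,5,7,0](3) P2=[7,6,3,6,4,4](0)
Move 4: P2 pit1 -> P1=[4,0,1,5,7,0](3) P2=[7,0,4,7,5,5](1)
Move 5: P1 pit3 -> P1=[4,0,1,0,8,1](4) P2=[8,1,4,7,5,5](1)
Move 6: P2 pit5 -> P1=[5,1,2,1,8,1](4) P2=[8,1,4,7,5,0](2)
Move 7: P2 pit3 -> P1=[6,2,3,2,8,1](4) P2=[8,1,4,0,6,1](3)
Move 8: P1 pit2 -> P1=[6,2,0,3,9,2](4) P2=[8,1,4,0,6,1](3)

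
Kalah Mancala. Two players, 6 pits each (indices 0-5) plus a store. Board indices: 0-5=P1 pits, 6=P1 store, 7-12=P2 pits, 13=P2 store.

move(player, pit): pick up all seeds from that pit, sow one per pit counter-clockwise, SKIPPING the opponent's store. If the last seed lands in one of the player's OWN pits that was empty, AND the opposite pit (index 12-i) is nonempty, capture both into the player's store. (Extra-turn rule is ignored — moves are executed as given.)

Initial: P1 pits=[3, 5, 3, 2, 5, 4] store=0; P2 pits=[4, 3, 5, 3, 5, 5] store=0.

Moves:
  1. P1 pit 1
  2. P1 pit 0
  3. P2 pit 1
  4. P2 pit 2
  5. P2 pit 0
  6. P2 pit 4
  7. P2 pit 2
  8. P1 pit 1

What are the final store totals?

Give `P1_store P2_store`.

Move 1: P1 pit1 -> P1=[3,0,4,3,6,5](1) P2=[4,3,5,3,5,5](0)
Move 2: P1 pit0 -> P1=[0,1,5,4,6,5](1) P2=[4,3,5,3,5,5](0)
Move 3: P2 pit1 -> P1=[0,1,5,4,6,5](1) P2=[4,0,6,4,6,5](0)
Move 4: P2 pit2 -> P1=[1,2,5,4,6,5](1) P2=[4,0,0,5,7,6](1)
Move 5: P2 pit0 -> P1=[1,2,5,4,6,5](1) P2=[0,1,1,6,8,6](1)
Move 6: P2 pit4 -> P1=[2,3,6,5,7,6](1) P2=[0,1,1,6,0,7](2)
Move 7: P2 pit2 -> P1=[2,3,6,5,7,6](1) P2=[0,1,0,7,0,7](2)
Move 8: P1 pit1 -> P1=[2,0,7,6,8,6](1) P2=[0,1,0,7,0,7](2)

Answer: 1 2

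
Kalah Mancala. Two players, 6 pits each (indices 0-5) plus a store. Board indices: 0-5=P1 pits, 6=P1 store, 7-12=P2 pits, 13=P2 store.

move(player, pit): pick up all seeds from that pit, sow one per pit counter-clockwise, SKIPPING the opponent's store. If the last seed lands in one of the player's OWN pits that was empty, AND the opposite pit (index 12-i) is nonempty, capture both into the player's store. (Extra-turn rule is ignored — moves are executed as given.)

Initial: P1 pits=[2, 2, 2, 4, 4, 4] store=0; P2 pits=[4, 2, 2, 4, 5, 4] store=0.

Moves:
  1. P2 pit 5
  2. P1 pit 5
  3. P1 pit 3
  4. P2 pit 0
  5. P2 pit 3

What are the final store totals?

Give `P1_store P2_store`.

Answer: 2 3

Derivation:
Move 1: P2 pit5 -> P1=[3,3,3,4,4,4](0) P2=[4,2,2,4,5,0](1)
Move 2: P1 pit5 -> P1=[3,3,3,4,4,0](1) P2=[5,3,3,4,5,0](1)
Move 3: P1 pit3 -> P1=[3,3,3,0,5,1](2) P2=[6,3,3,4,5,0](1)
Move 4: P2 pit0 -> P1=[3,3,3,0,5,1](2) P2=[0,4,4,5,6,1](2)
Move 5: P2 pit3 -> P1=[4,4,3,0,5,1](2) P2=[0,4,4,0,7,2](3)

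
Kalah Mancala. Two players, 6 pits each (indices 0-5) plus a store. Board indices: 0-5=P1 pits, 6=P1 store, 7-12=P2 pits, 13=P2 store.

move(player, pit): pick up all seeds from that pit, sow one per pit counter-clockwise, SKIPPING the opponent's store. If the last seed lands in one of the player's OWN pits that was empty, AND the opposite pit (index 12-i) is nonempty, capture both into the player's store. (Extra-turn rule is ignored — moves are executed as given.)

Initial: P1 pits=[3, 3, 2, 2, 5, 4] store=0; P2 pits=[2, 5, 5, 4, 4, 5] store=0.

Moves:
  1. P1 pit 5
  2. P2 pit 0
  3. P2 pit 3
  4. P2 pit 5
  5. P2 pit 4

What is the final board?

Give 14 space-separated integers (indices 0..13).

Answer: 6 6 4 3 6 0 1 0 7 7 0 0 1 3

Derivation:
Move 1: P1 pit5 -> P1=[3,3,2,2,5,0](1) P2=[3,6,6,4,4,5](0)
Move 2: P2 pit0 -> P1=[3,3,2,2,5,0](1) P2=[0,7,7,5,4,5](0)
Move 3: P2 pit3 -> P1=[4,4,2,2,5,0](1) P2=[0,7,7,0,5,6](1)
Move 4: P2 pit5 -> P1=[5,5,3,3,6,0](1) P2=[0,7,7,0,5,0](2)
Move 5: P2 pit4 -> P1=[6,6,4,3,6,0](1) P2=[0,7,7,0,0,1](3)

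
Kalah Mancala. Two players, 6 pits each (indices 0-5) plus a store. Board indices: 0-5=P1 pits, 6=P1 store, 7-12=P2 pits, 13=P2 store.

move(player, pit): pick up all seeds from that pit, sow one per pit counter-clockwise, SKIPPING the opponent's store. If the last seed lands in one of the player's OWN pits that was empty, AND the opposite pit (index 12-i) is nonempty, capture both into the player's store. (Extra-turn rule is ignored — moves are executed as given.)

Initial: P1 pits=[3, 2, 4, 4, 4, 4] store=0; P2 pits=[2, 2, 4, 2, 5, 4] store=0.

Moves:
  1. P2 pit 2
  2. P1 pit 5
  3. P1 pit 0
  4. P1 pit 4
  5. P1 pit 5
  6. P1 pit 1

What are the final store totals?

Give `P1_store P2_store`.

Answer: 8 1

Derivation:
Move 1: P2 pit2 -> P1=[3,2,4,4,4,4](0) P2=[2,2,0,3,6,5](1)
Move 2: P1 pit5 -> P1=[3,2,4,4,4,0](1) P2=[3,3,1,3,6,5](1)
Move 3: P1 pit0 -> P1=[0,3,5,5,4,0](1) P2=[3,3,1,3,6,5](1)
Move 4: P1 pit4 -> P1=[0,3,5,5,0,1](2) P2=[4,4,1,3,6,5](1)
Move 5: P1 pit5 -> P1=[0,3,5,5,0,0](3) P2=[4,4,1,3,6,5](1)
Move 6: P1 pit1 -> P1=[0,0,6,6,0,0](8) P2=[4,0,1,3,6,5](1)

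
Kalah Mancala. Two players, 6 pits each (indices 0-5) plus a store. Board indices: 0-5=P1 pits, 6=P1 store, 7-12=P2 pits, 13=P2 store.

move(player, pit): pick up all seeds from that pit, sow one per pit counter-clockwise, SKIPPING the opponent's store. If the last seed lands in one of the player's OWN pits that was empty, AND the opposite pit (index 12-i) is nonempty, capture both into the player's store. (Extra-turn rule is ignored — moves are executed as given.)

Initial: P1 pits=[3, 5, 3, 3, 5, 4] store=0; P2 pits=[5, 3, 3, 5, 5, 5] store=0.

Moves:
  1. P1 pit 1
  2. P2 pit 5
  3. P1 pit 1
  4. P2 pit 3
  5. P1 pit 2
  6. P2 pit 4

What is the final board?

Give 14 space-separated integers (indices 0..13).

Answer: 6 2 1 7 7 6 2 6 4 3 0 0 2 3

Derivation:
Move 1: P1 pit1 -> P1=[3,0,4,4,6,5](1) P2=[5,3,3,5,5,5](0)
Move 2: P2 pit5 -> P1=[4,1,5,5,6,5](1) P2=[5,3,3,5,5,0](1)
Move 3: P1 pit1 -> P1=[4,0,6,5,6,5](1) P2=[5,3,3,5,5,0](1)
Move 4: P2 pit3 -> P1=[5,1,6,5,6,5](1) P2=[5,3,3,0,6,1](2)
Move 5: P1 pit2 -> P1=[5,1,0,6,7,6](2) P2=[6,4,3,0,6,1](2)
Move 6: P2 pit4 -> P1=[6,2,1,7,7,6](2) P2=[6,4,3,0,0,2](3)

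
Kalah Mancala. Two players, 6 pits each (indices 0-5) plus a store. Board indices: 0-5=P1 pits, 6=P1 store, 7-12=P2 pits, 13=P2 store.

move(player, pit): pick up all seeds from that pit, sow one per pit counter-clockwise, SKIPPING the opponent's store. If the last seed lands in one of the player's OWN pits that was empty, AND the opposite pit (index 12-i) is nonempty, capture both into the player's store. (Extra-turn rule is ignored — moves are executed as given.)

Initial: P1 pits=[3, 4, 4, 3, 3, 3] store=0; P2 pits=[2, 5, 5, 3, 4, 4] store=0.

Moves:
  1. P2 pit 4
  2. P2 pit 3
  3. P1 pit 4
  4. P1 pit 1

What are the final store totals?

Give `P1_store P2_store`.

Move 1: P2 pit4 -> P1=[4,5,4,3,3,3](0) P2=[2,5,5,3,0,5](1)
Move 2: P2 pit3 -> P1=[4,5,4,3,3,3](0) P2=[2,5,5,0,1,6](2)
Move 3: P1 pit4 -> P1=[4,5,4,3,0,4](1) P2=[3,5,5,0,1,6](2)
Move 4: P1 pit1 -> P1=[4,0,5,4,1,5](2) P2=[3,5,5,0,1,6](2)

Answer: 2 2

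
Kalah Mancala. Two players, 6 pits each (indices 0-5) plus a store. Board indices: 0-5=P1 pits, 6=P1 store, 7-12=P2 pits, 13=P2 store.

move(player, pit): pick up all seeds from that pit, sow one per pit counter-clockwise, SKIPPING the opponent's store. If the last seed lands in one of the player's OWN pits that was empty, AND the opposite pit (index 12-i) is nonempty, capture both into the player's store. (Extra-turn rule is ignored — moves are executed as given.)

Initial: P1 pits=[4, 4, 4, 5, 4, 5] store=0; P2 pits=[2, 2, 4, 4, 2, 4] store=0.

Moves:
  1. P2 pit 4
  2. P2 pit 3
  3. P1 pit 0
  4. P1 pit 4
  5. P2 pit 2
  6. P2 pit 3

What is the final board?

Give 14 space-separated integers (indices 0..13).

Answer: 1 5 5 6 0 7 1 3 3 0 0 3 7 3

Derivation:
Move 1: P2 pit4 -> P1=[4,4,4,5,4,5](0) P2=[2,2,4,4,0,5](1)
Move 2: P2 pit3 -> P1=[5,4,4,5,4,5](0) P2=[2,2,4,0,1,6](2)
Move 3: P1 pit0 -> P1=[0,5,5,6,5,6](0) P2=[2,2,4,0,1,6](2)
Move 4: P1 pit4 -> P1=[0,5,5,6,0,7](1) P2=[3,3,5,0,1,6](2)
Move 5: P2 pit2 -> P1=[1,5,5,6,0,7](1) P2=[3,3,0,1,2,7](3)
Move 6: P2 pit3 -> P1=[1,5,5,6,0,7](1) P2=[3,3,0,0,3,7](3)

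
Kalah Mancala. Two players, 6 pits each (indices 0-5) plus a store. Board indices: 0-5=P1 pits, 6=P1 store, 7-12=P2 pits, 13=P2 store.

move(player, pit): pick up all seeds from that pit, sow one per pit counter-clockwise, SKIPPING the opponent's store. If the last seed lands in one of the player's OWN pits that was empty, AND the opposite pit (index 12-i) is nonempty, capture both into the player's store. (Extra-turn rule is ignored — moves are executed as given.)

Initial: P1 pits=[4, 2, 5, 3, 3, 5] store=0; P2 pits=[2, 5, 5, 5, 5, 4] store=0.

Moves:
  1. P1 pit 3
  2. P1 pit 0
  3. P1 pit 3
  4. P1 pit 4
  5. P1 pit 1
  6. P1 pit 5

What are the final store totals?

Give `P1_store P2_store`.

Answer: 10 0

Derivation:
Move 1: P1 pit3 -> P1=[4,2,5,0,4,6](1) P2=[2,5,5,5,5,4](0)
Move 2: P1 pit0 -> P1=[0,3,6,1,5,6](1) P2=[2,5,5,5,5,4](0)
Move 3: P1 pit3 -> P1=[0,3,6,0,6,6](1) P2=[2,5,5,5,5,4](0)
Move 4: P1 pit4 -> P1=[0,3,6,0,0,7](2) P2=[3,6,6,6,5,4](0)
Move 5: P1 pit1 -> P1=[0,0,7,1,0,7](9) P2=[3,0,6,6,5,4](0)
Move 6: P1 pit5 -> P1=[0,0,7,1,0,0](10) P2=[4,1,7,7,6,5](0)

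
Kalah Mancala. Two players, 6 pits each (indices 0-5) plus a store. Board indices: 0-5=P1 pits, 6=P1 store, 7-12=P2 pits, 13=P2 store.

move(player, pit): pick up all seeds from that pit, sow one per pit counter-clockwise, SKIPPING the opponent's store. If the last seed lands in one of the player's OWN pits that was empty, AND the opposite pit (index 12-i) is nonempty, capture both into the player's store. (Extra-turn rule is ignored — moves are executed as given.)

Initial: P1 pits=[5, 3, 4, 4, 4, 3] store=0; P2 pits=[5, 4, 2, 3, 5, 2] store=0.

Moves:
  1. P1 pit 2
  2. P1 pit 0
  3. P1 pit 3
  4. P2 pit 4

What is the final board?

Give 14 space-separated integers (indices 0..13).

Answer: 1 5 2 0 7 6 2 6 5 3 3 0 3 1

Derivation:
Move 1: P1 pit2 -> P1=[5,3,0,5,5,4](1) P2=[5,4,2,3,5,2](0)
Move 2: P1 pit0 -> P1=[0,4,1,6,6,5](1) P2=[5,4,2,3,5,2](0)
Move 3: P1 pit3 -> P1=[0,4,1,0,7,6](2) P2=[6,5,3,3,5,2](0)
Move 4: P2 pit4 -> P1=[1,5,2,0,7,6](2) P2=[6,5,3,3,0,3](1)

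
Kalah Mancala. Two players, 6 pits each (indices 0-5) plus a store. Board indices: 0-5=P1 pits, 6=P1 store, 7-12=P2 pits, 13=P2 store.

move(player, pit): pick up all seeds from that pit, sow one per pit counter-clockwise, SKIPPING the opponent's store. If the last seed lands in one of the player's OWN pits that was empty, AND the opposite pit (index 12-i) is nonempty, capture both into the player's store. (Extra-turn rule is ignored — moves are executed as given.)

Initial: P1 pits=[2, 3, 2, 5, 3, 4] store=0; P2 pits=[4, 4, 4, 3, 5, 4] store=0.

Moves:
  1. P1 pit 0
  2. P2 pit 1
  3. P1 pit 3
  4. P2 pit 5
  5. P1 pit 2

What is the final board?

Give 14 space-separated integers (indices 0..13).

Move 1: P1 pit0 -> P1=[0,4,3,5,3,4](0) P2=[4,4,4,3,5,4](0)
Move 2: P2 pit1 -> P1=[0,4,3,5,3,4](0) P2=[4,0,5,4,6,5](0)
Move 3: P1 pit3 -> P1=[0,4,3,0,4,5](1) P2=[5,1,5,4,6,5](0)
Move 4: P2 pit5 -> P1=[1,5,4,1,4,5](1) P2=[5,1,5,4,6,0](1)
Move 5: P1 pit2 -> P1=[1,5,0,2,5,6](2) P2=[5,1,5,4,6,0](1)

Answer: 1 5 0 2 5 6 2 5 1 5 4 6 0 1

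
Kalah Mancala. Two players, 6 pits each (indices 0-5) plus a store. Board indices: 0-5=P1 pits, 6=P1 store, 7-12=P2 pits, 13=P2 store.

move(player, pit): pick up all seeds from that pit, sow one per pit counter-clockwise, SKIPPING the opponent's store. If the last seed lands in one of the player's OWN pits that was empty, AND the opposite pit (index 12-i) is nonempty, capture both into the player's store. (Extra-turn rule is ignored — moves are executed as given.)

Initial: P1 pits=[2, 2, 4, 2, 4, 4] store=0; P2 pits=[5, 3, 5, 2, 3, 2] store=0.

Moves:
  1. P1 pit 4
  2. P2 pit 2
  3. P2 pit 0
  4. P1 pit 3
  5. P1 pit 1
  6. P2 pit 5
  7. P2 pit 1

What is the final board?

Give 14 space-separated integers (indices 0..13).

Move 1: P1 pit4 -> P1=[2,2,4,2,0,5](1) P2=[6,4,5,2,3,2](0)
Move 2: P2 pit2 -> P1=[3,2,4,2,0,5](1) P2=[6,4,0,3,4,3](1)
Move 3: P2 pit0 -> P1=[3,2,4,2,0,5](1) P2=[0,5,1,4,5,4](2)
Move 4: P1 pit3 -> P1=[3,2,4,0,1,6](1) P2=[0,5,1,4,5,4](2)
Move 5: P1 pit1 -> P1=[3,0,5,0,1,6](3) P2=[0,5,0,4,5,4](2)
Move 6: P2 pit5 -> P1=[4,1,6,0,1,6](3) P2=[0,5,0,4,5,0](3)
Move 7: P2 pit1 -> P1=[4,1,6,0,1,6](3) P2=[0,0,1,5,6,1](4)

Answer: 4 1 6 0 1 6 3 0 0 1 5 6 1 4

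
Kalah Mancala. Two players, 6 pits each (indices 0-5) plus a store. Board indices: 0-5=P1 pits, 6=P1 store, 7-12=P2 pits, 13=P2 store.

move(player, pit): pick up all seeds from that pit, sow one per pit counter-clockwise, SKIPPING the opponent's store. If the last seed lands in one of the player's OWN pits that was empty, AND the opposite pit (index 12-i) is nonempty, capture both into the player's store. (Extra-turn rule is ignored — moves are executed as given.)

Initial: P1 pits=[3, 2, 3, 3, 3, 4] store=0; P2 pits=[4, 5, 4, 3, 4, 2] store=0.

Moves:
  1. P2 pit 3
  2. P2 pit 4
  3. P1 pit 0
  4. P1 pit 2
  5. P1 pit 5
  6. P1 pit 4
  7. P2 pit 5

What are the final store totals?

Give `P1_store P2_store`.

Move 1: P2 pit3 -> P1=[3,2,3,3,3,4](0) P2=[4,5,4,0,5,3](1)
Move 2: P2 pit4 -> P1=[4,3,4,3,3,4](0) P2=[4,5,4,0,0,4](2)
Move 3: P1 pit0 -> P1=[0,4,5,4,4,4](0) P2=[4,5,4,0,0,4](2)
Move 4: P1 pit2 -> P1=[0,4,0,5,5,5](1) P2=[5,5,4,0,0,4](2)
Move 5: P1 pit5 -> P1=[0,4,0,5,5,0](2) P2=[6,6,5,1,0,4](2)
Move 6: P1 pit4 -> P1=[0,4,0,5,0,1](3) P2=[7,7,6,1,0,4](2)
Move 7: P2 pit5 -> P1=[1,5,1,5,0,1](3) P2=[7,7,6,1,0,0](3)

Answer: 3 3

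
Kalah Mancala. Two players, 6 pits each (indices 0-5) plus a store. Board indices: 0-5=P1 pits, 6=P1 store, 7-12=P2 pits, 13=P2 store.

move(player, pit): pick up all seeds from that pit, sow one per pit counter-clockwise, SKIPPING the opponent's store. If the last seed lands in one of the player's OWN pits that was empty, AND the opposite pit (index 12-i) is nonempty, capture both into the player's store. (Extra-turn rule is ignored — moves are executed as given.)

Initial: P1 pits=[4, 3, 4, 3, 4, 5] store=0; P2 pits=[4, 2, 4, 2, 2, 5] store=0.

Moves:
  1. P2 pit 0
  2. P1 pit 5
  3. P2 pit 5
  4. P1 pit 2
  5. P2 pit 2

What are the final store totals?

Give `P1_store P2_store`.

Move 1: P2 pit0 -> P1=[4,3,4,3,4,5](0) P2=[0,3,5,3,3,5](0)
Move 2: P1 pit5 -> P1=[4,3,4,3,4,0](1) P2=[1,4,6,4,3,5](0)
Move 3: P2 pit5 -> P1=[5,4,5,4,4,0](1) P2=[1,4,6,4,3,0](1)
Move 4: P1 pit2 -> P1=[5,4,0,5,5,1](2) P2=[2,4,6,4,3,0](1)
Move 5: P2 pit2 -> P1=[6,5,0,5,5,1](2) P2=[2,4,0,5,4,1](2)

Answer: 2 2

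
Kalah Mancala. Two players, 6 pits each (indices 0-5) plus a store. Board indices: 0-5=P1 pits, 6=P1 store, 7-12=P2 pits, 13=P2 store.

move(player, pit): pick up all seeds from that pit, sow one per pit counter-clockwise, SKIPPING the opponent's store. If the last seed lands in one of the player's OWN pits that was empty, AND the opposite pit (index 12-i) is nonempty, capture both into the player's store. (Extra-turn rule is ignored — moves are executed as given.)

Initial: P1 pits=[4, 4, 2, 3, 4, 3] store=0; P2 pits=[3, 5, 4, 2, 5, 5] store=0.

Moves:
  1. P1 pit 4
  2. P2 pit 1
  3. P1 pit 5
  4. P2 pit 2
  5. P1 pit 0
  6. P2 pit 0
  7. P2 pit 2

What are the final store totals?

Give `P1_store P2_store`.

Answer: 3 2

Derivation:
Move 1: P1 pit4 -> P1=[4,4,2,3,0,4](1) P2=[4,6,4,2,5,5](0)
Move 2: P2 pit1 -> P1=[5,4,2,3,0,4](1) P2=[4,0,5,3,6,6](1)
Move 3: P1 pit5 -> P1=[5,4,2,3,0,0](2) P2=[5,1,6,3,6,6](1)
Move 4: P2 pit2 -> P1=[6,5,2,3,0,0](2) P2=[5,1,0,4,7,7](2)
Move 5: P1 pit0 -> P1=[0,6,3,4,1,1](3) P2=[5,1,0,4,7,7](2)
Move 6: P2 pit0 -> P1=[0,6,3,4,1,1](3) P2=[0,2,1,5,8,8](2)
Move 7: P2 pit2 -> P1=[0,6,3,4,1,1](3) P2=[0,2,0,6,8,8](2)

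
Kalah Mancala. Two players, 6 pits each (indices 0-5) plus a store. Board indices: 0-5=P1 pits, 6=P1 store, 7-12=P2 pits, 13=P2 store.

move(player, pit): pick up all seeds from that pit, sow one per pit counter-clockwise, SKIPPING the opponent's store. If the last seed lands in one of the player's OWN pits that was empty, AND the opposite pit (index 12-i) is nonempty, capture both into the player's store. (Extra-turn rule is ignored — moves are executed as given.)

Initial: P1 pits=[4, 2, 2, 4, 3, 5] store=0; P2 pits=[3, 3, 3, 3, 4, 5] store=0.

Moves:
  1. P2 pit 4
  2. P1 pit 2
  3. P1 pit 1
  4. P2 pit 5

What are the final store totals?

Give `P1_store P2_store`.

Move 1: P2 pit4 -> P1=[5,3,2,4,3,5](0) P2=[3,3,3,3,0,6](1)
Move 2: P1 pit2 -> P1=[5,3,0,5,4,5](0) P2=[3,3,3,3,0,6](1)
Move 3: P1 pit1 -> P1=[5,0,1,6,5,5](0) P2=[3,3,3,3,0,6](1)
Move 4: P2 pit5 -> P1=[6,1,2,7,6,5](0) P2=[3,3,3,3,0,0](2)

Answer: 0 2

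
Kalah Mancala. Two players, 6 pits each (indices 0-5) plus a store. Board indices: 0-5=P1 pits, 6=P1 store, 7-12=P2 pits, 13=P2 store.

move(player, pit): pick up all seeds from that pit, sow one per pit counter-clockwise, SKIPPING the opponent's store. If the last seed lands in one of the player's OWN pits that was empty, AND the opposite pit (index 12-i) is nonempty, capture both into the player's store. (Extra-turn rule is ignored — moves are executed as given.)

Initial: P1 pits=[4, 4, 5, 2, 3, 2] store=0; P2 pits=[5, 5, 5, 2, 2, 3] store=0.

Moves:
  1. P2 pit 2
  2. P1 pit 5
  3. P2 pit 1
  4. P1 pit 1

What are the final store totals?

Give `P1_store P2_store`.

Move 1: P2 pit2 -> P1=[5,4,5,2,3,2](0) P2=[5,5,0,3,3,4](1)
Move 2: P1 pit5 -> P1=[5,4,5,2,3,0](1) P2=[6,5,0,3,3,4](1)
Move 3: P2 pit1 -> P1=[5,4,5,2,3,0](1) P2=[6,0,1,4,4,5](2)
Move 4: P1 pit1 -> P1=[5,0,6,3,4,0](8) P2=[0,0,1,4,4,5](2)

Answer: 8 2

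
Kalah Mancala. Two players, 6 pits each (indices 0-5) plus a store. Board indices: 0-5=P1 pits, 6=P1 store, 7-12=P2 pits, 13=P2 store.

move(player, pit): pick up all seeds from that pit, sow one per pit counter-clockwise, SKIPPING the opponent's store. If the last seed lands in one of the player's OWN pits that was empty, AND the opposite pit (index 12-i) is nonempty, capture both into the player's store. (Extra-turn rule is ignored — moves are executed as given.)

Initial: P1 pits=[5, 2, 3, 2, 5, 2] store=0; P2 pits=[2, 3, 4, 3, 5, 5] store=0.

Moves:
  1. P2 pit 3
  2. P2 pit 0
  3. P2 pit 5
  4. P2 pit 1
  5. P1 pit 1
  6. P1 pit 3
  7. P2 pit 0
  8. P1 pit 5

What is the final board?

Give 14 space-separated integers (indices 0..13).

Move 1: P2 pit3 -> P1=[5,2,3,2,5,2](0) P2=[2,3,4,0,6,6](1)
Move 2: P2 pit0 -> P1=[5,2,3,2,5,2](0) P2=[0,4,5,0,6,6](1)
Move 3: P2 pit5 -> P1=[6,3,4,3,6,2](0) P2=[0,4,5,0,6,0](2)
Move 4: P2 pit1 -> P1=[0,3,4,3,6,2](0) P2=[0,0,6,1,7,0](9)
Move 5: P1 pit1 -> P1=[0,0,5,4,7,2](0) P2=[0,0,6,1,7,0](9)
Move 6: P1 pit3 -> P1=[0,0,5,0,8,3](1) P2=[1,0,6,1,7,0](9)
Move 7: P2 pit0 -> P1=[0,0,5,0,0,3](1) P2=[0,0,6,1,7,0](18)
Move 8: P1 pit5 -> P1=[0,0,5,0,0,0](2) P2=[1,1,6,1,7,0](18)

Answer: 0 0 5 0 0 0 2 1 1 6 1 7 0 18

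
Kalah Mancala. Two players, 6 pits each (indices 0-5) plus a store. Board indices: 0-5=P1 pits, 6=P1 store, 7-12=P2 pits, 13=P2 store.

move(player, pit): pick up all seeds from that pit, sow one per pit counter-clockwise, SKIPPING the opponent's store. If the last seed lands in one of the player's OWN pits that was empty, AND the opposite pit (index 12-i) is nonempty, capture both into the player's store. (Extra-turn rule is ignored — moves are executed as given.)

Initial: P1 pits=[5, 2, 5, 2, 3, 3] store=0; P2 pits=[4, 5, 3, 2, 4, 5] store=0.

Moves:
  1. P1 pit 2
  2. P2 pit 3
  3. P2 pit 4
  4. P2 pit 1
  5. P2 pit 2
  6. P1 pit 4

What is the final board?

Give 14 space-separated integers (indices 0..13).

Move 1: P1 pit2 -> P1=[5,2,0,3,4,4](1) P2=[5,5,3,2,4,5](0)
Move 2: P2 pit3 -> P1=[5,2,0,3,4,4](1) P2=[5,5,3,0,5,6](0)
Move 3: P2 pit4 -> P1=[6,3,1,3,4,4](1) P2=[5,5,3,0,0,7](1)
Move 4: P2 pit1 -> P1=[6,3,1,3,4,4](1) P2=[5,0,4,1,1,8](2)
Move 5: P2 pit2 -> P1=[6,3,1,3,4,4](1) P2=[5,0,0,2,2,9](3)
Move 6: P1 pit4 -> P1=[6,3,1,3,0,5](2) P2=[6,1,0,2,2,9](3)

Answer: 6 3 1 3 0 5 2 6 1 0 2 2 9 3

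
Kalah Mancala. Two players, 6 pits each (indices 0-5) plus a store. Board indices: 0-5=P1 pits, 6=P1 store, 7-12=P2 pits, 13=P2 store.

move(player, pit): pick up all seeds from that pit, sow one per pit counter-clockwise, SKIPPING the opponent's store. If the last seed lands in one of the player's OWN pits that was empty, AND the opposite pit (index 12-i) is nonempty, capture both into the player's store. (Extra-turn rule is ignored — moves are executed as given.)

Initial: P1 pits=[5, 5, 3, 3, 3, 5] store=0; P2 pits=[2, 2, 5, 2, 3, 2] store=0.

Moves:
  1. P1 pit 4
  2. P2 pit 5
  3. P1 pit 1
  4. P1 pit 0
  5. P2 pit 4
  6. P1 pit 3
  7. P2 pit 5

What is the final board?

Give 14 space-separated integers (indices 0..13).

Answer: 1 1 5 0 3 9 4 4 3 5 2 0 0 3

Derivation:
Move 1: P1 pit4 -> P1=[5,5,3,3,0,6](1) P2=[3,2,5,2,3,2](0)
Move 2: P2 pit5 -> P1=[6,5,3,3,0,6](1) P2=[3,2,5,2,3,0](1)
Move 3: P1 pit1 -> P1=[6,0,4,4,1,7](2) P2=[3,2,5,2,3,0](1)
Move 4: P1 pit0 -> P1=[0,1,5,5,2,8](3) P2=[3,2,5,2,3,0](1)
Move 5: P2 pit4 -> P1=[1,1,5,5,2,8](3) P2=[3,2,5,2,0,1](2)
Move 6: P1 pit3 -> P1=[1,1,5,0,3,9](4) P2=[4,3,5,2,0,1](2)
Move 7: P2 pit5 -> P1=[1,1,5,0,3,9](4) P2=[4,3,5,2,0,0](3)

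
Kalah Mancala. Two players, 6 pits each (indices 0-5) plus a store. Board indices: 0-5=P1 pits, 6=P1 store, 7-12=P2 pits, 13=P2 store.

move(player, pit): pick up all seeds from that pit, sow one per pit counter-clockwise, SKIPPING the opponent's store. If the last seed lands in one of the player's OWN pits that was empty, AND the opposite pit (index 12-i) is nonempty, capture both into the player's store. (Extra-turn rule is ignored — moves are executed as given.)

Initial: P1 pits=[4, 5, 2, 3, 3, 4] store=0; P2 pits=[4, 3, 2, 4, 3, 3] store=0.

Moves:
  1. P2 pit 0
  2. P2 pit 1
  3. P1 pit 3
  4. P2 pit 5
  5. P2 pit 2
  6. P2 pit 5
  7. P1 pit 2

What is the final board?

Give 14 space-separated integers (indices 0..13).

Answer: 5 6 0 1 5 6 1 0 0 0 7 6 0 3

Derivation:
Move 1: P2 pit0 -> P1=[4,5,2,3,3,4](0) P2=[0,4,3,5,4,3](0)
Move 2: P2 pit1 -> P1=[4,5,2,3,3,4](0) P2=[0,0,4,6,5,4](0)
Move 3: P1 pit3 -> P1=[4,5,2,0,4,5](1) P2=[0,0,4,6,5,4](0)
Move 4: P2 pit5 -> P1=[5,6,3,0,4,5](1) P2=[0,0,4,6,5,0](1)
Move 5: P2 pit2 -> P1=[5,6,3,0,4,5](1) P2=[0,0,0,7,6,1](2)
Move 6: P2 pit5 -> P1=[5,6,3,0,4,5](1) P2=[0,0,0,7,6,0](3)
Move 7: P1 pit2 -> P1=[5,6,0,1,5,6](1) P2=[0,0,0,7,6,0](3)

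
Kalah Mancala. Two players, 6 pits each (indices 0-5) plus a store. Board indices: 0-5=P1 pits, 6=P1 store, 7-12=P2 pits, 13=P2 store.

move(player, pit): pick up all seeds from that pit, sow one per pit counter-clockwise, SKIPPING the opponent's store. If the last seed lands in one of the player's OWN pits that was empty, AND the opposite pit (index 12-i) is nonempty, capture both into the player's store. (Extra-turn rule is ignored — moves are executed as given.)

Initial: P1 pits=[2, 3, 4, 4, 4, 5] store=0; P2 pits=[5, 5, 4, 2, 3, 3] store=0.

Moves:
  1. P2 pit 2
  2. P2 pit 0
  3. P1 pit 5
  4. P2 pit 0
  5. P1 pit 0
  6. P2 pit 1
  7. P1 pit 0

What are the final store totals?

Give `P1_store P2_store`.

Move 1: P2 pit2 -> P1=[2,3,4,4,4,5](0) P2=[5,5,0,3,4,4](1)
Move 2: P2 pit0 -> P1=[2,3,4,4,4,5](0) P2=[0,6,1,4,5,5](1)
Move 3: P1 pit5 -> P1=[2,3,4,4,4,0](1) P2=[1,7,2,5,5,5](1)
Move 4: P2 pit0 -> P1=[2,3,4,4,4,0](1) P2=[0,8,2,5,5,5](1)
Move 5: P1 pit0 -> P1=[0,4,5,4,4,0](1) P2=[0,8,2,5,5,5](1)
Move 6: P2 pit1 -> P1=[1,5,6,4,4,0](1) P2=[0,0,3,6,6,6](2)
Move 7: P1 pit0 -> P1=[0,6,6,4,4,0](1) P2=[0,0,3,6,6,6](2)

Answer: 1 2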